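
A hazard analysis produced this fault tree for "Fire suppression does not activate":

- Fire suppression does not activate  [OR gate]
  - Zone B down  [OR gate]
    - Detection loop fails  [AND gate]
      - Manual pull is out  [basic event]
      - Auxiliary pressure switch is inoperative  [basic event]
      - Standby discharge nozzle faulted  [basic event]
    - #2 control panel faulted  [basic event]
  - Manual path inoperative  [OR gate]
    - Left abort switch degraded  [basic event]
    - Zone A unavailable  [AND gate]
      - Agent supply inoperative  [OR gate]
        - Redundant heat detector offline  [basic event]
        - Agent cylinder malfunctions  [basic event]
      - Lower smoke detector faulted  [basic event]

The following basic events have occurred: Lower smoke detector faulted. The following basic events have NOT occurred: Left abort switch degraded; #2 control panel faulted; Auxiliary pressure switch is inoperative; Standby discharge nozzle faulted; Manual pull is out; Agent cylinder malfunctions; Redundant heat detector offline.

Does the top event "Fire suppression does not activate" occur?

Detection loop fails [AND]: Manual pull is out=not, Auxiliary pressure switch is inoperative=not, Standby discharge nozzle faulted=not → not all inputs occur → does not occur.
Zone B down [OR]: Detection loop fails=not, #2 control panel faulted=not → no input occurs → does not occur.
Agent supply inoperative [OR]: Redundant heat detector offline=not, Agent cylinder malfunctions=not → no input occurs → does not occur.
Zone A unavailable [AND]: Agent supply inoperative=not, Lower smoke detector faulted=occurs → not all inputs occur → does not occur.
Manual path inoperative [OR]: Left abort switch degraded=not, Zone A unavailable=not → no input occurs → does not occur.
Fire suppression does not activate [OR]: Zone B down=not, Manual path inoperative=not → no input occurs → does not occur.

No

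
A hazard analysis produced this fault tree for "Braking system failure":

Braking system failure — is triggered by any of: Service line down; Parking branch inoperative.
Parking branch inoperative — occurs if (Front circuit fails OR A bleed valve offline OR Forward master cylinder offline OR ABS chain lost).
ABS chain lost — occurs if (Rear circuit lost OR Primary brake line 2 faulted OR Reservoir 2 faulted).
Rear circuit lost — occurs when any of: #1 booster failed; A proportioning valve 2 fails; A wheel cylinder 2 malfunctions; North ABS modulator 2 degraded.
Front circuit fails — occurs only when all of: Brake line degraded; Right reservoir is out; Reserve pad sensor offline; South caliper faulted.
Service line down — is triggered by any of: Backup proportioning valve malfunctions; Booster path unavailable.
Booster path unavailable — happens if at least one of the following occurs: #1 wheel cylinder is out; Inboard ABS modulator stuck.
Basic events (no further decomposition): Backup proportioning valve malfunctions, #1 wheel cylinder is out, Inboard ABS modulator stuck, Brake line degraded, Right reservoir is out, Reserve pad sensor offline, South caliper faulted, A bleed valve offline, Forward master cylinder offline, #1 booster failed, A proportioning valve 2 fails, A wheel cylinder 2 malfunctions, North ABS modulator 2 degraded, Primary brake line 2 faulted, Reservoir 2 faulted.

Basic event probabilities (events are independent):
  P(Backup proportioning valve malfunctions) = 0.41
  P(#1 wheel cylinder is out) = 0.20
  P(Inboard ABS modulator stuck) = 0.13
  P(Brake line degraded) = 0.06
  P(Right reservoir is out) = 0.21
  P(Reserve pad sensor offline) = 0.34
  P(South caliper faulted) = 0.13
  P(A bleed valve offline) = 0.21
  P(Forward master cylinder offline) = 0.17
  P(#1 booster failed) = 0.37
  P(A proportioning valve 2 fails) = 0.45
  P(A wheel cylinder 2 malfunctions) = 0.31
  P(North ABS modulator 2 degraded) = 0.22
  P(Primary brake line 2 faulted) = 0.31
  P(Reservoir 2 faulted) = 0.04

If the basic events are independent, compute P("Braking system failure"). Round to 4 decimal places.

P(Booster path unavailable) [OR] = 1 − (1−0.20) × (1−0.13) = 0.304000
P(Service line down) [OR] = 1 − (1−0.41) × (1−0.304000) = 0.589360
P(Front circuit fails) [AND] = 0.06 × 0.21 × 0.34 × 0.13 = 0.000557
P(Rear circuit lost) [OR] = 1 − (1−0.37) × (1−0.45) × (1−0.31) × (1−0.22) = 0.813514
P(ABS chain lost) [OR] = 1 − (1−0.813514) × (1−0.31) × (1−0.04) = 0.876472
P(Parking branch inoperative) [OR] = 1 − (1−0.000557) × (1−0.21) × (1−0.17) × (1−0.876472) = 0.919048
P(Braking system failure) [OR] = 1 − (1−0.589360) × (1−0.919048) = 0.966758
Rounded to 4 decimal places: P(Braking system failure) ≈ 0.9668.

0.9668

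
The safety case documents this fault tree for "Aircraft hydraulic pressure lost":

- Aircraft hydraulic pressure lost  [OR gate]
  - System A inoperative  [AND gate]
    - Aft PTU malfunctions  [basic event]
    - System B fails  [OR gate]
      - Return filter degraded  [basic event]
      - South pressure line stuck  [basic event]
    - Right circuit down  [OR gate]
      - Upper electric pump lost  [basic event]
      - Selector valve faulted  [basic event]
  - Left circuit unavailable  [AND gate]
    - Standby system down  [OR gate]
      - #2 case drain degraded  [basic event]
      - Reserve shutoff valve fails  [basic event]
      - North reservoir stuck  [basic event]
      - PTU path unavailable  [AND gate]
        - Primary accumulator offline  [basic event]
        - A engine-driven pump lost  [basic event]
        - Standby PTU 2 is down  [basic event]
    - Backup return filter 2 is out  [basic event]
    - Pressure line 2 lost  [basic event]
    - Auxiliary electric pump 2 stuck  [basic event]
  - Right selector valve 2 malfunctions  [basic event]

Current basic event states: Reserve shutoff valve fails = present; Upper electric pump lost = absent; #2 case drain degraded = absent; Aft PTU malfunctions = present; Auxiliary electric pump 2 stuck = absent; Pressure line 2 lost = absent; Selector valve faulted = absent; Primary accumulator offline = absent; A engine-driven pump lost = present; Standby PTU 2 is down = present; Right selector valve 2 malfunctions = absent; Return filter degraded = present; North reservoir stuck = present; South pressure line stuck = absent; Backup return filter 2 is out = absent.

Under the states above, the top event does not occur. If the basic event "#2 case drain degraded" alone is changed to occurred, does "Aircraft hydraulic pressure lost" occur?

Counterfactual: set "#2 case drain degraded" to occurred.
System B fails [OR]: Return filter degraded=occurs, South pressure line stuck=not → at least one input occurs → occurs.
Right circuit down [OR]: Upper electric pump lost=not, Selector valve faulted=not → no input occurs → does not occur.
System A inoperative [AND]: Aft PTU malfunctions=occurs, System B fails=occurs, Right circuit down=not → not all inputs occur → does not occur.
PTU path unavailable [AND]: Primary accumulator offline=not, A engine-driven pump lost=occurs, Standby PTU 2 is down=occurs → not all inputs occur → does not occur.
Standby system down [OR]: #2 case drain degraded=occurs, Reserve shutoff valve fails=occurs, North reservoir stuck=occurs, PTU path unavailable=not → at least one input occurs → occurs.
Left circuit unavailable [AND]: Standby system down=occurs, Backup return filter 2 is out=not, Pressure line 2 lost=not, Auxiliary electric pump 2 stuck=not → not all inputs occur → does not occur.
Aircraft hydraulic pressure lost [OR]: System A inoperative=not, Left circuit unavailable=not, Right selector valve 2 malfunctions=not → no input occurs → does not occur.

No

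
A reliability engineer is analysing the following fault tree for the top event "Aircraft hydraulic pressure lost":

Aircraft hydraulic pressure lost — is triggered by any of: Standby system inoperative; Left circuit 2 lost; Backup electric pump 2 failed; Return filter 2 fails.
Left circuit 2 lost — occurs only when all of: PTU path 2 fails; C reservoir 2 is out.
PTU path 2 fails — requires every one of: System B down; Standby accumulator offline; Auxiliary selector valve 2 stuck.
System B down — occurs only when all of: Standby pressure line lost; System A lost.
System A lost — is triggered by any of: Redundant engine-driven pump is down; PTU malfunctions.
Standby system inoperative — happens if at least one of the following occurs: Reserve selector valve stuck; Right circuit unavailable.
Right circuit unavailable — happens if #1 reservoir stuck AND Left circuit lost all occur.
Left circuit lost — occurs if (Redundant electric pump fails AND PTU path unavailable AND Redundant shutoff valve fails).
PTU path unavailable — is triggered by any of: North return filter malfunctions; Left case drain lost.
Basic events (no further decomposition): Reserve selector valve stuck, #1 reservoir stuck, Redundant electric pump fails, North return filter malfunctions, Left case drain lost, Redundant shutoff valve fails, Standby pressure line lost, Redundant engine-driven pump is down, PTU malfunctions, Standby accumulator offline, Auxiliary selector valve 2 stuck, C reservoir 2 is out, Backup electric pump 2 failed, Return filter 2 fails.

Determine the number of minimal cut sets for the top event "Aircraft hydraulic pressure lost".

7

PTU path unavailable [OR]: union of children's cut sets → 2 cut set(s).
Left circuit lost [AND]: one cut set from each child combined → 1 × 2 × 1 = 2 cut set(s).
Right circuit unavailable [AND]: one cut set from each child combined → 1 × 2 = 2 cut set(s).
Standby system inoperative [OR]: union of children's cut sets → 3 cut set(s).
System A lost [OR]: union of children's cut sets → 2 cut set(s).
System B down [AND]: one cut set from each child combined → 1 × 2 = 2 cut set(s).
PTU path 2 fails [AND]: one cut set from each child combined → 2 × 1 × 1 = 2 cut set(s).
Left circuit 2 lost [AND]: one cut set from each child combined → 2 × 1 = 2 cut set(s).
Aircraft hydraulic pressure lost [OR]: union of children's cut sets → 7 cut set(s).
Minimal cut sets: {Reserve selector valve stuck}; {#1 reservoir stuck, North return filter malfunctions, Redundant electric pump fails, Redundant shutoff valve fails}; {#1 reservoir stuck, Left case drain lost, Redundant electric pump fails, Redundant shutoff valve fails}; {Auxiliary selector valve 2 stuck, C reservoir 2 is out, Redundant engine-driven pump is down, Standby accumulator offline, Standby pressure line lost}; {Auxiliary selector valve 2 stuck, C reservoir 2 is out, PTU malfunctions, Standby accumulator offline, Standby pressure line lost}; {Backup electric pump 2 failed}; {Return filter 2 fails}.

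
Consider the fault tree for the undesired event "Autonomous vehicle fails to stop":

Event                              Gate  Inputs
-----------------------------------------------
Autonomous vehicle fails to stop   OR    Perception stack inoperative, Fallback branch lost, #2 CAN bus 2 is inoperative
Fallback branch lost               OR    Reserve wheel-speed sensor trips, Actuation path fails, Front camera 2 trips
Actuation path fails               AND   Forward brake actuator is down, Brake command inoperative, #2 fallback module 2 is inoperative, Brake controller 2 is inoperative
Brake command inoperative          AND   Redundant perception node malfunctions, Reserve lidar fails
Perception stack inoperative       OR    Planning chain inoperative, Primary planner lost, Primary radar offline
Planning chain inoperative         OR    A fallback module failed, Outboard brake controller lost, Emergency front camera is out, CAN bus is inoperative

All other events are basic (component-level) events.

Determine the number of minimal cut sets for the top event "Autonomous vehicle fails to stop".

Planning chain inoperative [OR]: union of children's cut sets → 4 cut set(s).
Perception stack inoperative [OR]: union of children's cut sets → 6 cut set(s).
Brake command inoperative [AND]: one cut set from each child combined → 1 × 1 = 1 cut set(s).
Actuation path fails [AND]: one cut set from each child combined → 1 × 1 × 1 × 1 = 1 cut set(s).
Fallback branch lost [OR]: union of children's cut sets → 3 cut set(s).
Autonomous vehicle fails to stop [OR]: union of children's cut sets → 10 cut set(s).
Minimal cut sets: {A fallback module failed}; {Outboard brake controller lost}; {Emergency front camera is out}; {CAN bus is inoperative}; {Primary planner lost}; {Primary radar offline}; {Reserve wheel-speed sensor trips}; {#2 fallback module 2 is inoperative, Brake controller 2 is inoperative, Forward brake actuator is down, Redundant perception node malfunctions, Reserve lidar fails}; {Front camera 2 trips}; {#2 CAN bus 2 is inoperative}.

10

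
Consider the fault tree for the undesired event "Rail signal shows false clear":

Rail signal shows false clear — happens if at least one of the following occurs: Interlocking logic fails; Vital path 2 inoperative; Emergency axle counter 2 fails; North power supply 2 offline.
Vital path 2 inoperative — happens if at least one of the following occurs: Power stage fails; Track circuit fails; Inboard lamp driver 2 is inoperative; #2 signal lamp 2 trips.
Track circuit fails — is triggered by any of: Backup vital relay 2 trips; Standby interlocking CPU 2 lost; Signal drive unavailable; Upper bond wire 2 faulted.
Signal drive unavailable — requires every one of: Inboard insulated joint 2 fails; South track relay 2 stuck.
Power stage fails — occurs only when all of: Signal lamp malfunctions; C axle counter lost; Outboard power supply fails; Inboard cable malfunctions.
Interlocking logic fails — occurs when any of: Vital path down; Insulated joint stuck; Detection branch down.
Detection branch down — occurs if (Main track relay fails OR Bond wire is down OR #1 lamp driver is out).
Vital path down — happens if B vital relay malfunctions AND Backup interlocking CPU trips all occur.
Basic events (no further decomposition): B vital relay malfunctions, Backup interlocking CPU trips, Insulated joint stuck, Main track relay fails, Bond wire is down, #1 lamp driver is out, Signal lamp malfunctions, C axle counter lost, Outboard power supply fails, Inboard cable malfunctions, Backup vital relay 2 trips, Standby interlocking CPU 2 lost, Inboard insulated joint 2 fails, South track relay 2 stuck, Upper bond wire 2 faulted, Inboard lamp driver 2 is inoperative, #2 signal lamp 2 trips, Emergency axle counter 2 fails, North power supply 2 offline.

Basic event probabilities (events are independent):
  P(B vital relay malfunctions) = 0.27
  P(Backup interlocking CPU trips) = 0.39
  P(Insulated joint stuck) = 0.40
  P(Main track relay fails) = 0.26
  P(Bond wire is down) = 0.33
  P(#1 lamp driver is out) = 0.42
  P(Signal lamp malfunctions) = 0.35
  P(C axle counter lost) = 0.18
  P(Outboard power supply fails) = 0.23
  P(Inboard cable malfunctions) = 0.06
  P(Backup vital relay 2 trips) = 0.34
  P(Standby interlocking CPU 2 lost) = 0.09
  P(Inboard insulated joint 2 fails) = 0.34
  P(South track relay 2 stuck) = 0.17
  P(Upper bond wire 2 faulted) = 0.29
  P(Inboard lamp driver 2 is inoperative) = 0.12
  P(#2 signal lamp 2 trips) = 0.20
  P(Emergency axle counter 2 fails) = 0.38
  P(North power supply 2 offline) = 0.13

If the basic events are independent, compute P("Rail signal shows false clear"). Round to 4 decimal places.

0.9765

P(Vital path down) [AND] = 0.27 × 0.39 = 0.105300
P(Detection branch down) [OR] = 1 − (1−0.26) × (1−0.33) × (1−0.42) = 0.712436
P(Interlocking logic fails) [OR] = 1 − (1−0.105300) × (1−0.40) × (1−0.712436) = 0.845630
P(Power stage fails) [AND] = 0.35 × 0.18 × 0.23 × 0.06 = 0.000869
P(Signal drive unavailable) [AND] = 0.34 × 0.17 = 0.057800
P(Track circuit fails) [OR] = 1 − (1−0.34) × (1−0.09) × (1−0.057800) × (1−0.29) = 0.598221
P(Vital path 2 inoperative) [OR] = 1 − (1−0.000869) × (1−0.598221) × (1−0.12) × (1−0.20) = 0.717393
P(Rail signal shows false clear) [OR] = 1 − (1−0.845630) × (1−0.717393) × (1−0.38) × (1−0.13) = 0.976468
Rounded to 4 decimal places: P(Rail signal shows false clear) ≈ 0.9765.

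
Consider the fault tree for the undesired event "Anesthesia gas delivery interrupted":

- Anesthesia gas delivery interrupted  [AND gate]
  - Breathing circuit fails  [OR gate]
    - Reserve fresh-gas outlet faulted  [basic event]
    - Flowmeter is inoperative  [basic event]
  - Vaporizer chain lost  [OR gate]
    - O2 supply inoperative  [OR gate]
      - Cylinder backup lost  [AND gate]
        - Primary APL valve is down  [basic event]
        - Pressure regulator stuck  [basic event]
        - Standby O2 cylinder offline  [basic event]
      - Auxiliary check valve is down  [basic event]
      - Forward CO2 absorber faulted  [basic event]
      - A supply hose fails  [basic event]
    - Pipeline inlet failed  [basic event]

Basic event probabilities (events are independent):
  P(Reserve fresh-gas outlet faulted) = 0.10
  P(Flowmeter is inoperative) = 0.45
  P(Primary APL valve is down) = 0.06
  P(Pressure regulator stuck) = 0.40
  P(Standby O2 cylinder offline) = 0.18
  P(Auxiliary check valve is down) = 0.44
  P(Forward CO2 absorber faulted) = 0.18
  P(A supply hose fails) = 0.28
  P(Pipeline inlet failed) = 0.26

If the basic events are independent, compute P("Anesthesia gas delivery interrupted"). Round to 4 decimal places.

P(Breathing circuit fails) [OR] = 1 − (1−0.10) × (1−0.45) = 0.505000
P(Cylinder backup lost) [AND] = 0.06 × 0.40 × 0.18 = 0.004320
P(O2 supply inoperative) [OR] = 1 − (1−0.004320) × (1−0.44) × (1−0.18) × (1−0.28) = 0.670804
P(Vaporizer chain lost) [OR] = 1 − (1−0.670804) × (1−0.26) = 0.756395
P(Anesthesia gas delivery interrupted) [AND] = 0.505000 × 0.756395 = 0.381979
Rounded to 4 decimal places: P(Anesthesia gas delivery interrupted) ≈ 0.3820.

0.3820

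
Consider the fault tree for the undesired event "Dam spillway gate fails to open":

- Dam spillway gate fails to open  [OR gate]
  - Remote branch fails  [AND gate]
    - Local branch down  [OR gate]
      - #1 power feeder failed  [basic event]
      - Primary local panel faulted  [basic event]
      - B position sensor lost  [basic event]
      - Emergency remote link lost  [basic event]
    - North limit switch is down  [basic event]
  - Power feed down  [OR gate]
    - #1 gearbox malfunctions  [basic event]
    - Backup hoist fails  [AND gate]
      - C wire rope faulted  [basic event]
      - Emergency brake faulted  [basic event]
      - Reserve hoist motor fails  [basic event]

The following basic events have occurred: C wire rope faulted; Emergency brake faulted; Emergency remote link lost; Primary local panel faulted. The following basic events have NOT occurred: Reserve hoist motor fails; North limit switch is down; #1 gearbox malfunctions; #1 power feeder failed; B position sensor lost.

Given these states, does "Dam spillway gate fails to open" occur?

No

Local branch down [OR]: #1 power feeder failed=not, Primary local panel faulted=occurs, B position sensor lost=not, Emergency remote link lost=occurs → at least one input occurs → occurs.
Remote branch fails [AND]: Local branch down=occurs, North limit switch is down=not → not all inputs occur → does not occur.
Backup hoist fails [AND]: C wire rope faulted=occurs, Emergency brake faulted=occurs, Reserve hoist motor fails=not → not all inputs occur → does not occur.
Power feed down [OR]: #1 gearbox malfunctions=not, Backup hoist fails=not → no input occurs → does not occur.
Dam spillway gate fails to open [OR]: Remote branch fails=not, Power feed down=not → no input occurs → does not occur.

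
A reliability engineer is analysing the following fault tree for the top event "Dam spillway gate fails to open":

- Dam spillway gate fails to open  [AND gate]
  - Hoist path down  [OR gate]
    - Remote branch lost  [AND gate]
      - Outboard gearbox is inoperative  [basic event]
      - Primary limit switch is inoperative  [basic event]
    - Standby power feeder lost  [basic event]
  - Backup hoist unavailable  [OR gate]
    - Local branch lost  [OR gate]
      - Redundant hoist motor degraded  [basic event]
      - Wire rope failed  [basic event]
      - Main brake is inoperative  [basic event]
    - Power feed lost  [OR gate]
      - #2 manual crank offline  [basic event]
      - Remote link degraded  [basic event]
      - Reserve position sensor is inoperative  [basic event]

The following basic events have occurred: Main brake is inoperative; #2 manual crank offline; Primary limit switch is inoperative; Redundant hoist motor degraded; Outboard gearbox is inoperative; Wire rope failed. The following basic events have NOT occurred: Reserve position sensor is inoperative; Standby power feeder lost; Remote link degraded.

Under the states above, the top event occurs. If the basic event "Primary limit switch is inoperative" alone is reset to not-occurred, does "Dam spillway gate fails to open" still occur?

Counterfactual: set "Primary limit switch is inoperative" to not occurred.
Remote branch lost [AND]: Outboard gearbox is inoperative=occurs, Primary limit switch is inoperative=not → not all inputs occur → does not occur.
Hoist path down [OR]: Remote branch lost=not, Standby power feeder lost=not → no input occurs → does not occur.
Local branch lost [OR]: Redundant hoist motor degraded=occurs, Wire rope failed=occurs, Main brake is inoperative=occurs → at least one input occurs → occurs.
Power feed lost [OR]: #2 manual crank offline=occurs, Remote link degraded=not, Reserve position sensor is inoperative=not → at least one input occurs → occurs.
Backup hoist unavailable [OR]: Local branch lost=occurs, Power feed lost=occurs → at least one input occurs → occurs.
Dam spillway gate fails to open [AND]: Hoist path down=not, Backup hoist unavailable=occurs → not all inputs occur → does not occur.

No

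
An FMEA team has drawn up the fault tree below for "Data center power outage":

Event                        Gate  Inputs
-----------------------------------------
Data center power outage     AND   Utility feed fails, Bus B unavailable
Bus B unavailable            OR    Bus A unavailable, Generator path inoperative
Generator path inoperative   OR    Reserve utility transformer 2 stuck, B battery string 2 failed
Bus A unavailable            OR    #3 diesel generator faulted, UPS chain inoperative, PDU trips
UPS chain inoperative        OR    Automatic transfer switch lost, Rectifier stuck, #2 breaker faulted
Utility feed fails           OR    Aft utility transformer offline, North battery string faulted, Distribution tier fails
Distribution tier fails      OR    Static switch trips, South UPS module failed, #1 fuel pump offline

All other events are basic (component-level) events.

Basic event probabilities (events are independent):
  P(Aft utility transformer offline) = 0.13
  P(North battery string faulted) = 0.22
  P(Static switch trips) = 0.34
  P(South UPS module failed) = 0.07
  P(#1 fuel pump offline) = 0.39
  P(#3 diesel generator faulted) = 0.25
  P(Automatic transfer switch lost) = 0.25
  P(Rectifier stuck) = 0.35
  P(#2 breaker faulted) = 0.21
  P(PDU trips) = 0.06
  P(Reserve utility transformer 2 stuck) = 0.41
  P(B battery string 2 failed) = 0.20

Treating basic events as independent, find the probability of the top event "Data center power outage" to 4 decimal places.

0.6503

P(Distribution tier fails) [OR] = 1 − (1−0.34) × (1−0.07) × (1−0.39) = 0.625582
P(Utility feed fails) [OR] = 1 − (1−0.13) × (1−0.22) × (1−0.625582) = 0.745920
P(UPS chain inoperative) [OR] = 1 − (1−0.25) × (1−0.35) × (1−0.21) = 0.614875
P(Bus A unavailable) [OR] = 1 − (1−0.25) × (1−0.614875) × (1−0.06) = 0.728487
P(Generator path inoperative) [OR] = 1 − (1−0.41) × (1−0.20) = 0.528000
P(Bus B unavailable) [OR] = 1 − (1−0.728487) × (1−0.528000) = 0.871846
P(Data center power outage) [AND] = 0.745920 × 0.871846 = 0.650327
Rounded to 4 decimal places: P(Data center power outage) ≈ 0.6503.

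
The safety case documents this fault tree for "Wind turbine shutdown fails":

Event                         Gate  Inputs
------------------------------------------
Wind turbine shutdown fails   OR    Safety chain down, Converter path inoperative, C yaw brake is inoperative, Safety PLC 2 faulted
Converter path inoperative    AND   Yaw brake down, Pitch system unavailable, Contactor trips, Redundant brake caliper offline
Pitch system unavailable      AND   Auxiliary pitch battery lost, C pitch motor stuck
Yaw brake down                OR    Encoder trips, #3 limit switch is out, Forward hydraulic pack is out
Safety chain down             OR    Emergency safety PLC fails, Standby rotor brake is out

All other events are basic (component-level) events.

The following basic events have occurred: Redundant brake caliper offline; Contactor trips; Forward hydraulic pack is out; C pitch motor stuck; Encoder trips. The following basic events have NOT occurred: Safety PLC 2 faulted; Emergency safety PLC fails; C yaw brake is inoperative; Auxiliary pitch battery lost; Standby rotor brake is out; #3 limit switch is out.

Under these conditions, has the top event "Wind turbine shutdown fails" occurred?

Safety chain down [OR]: Emergency safety PLC fails=not, Standby rotor brake is out=not → no input occurs → does not occur.
Yaw brake down [OR]: Encoder trips=occurs, #3 limit switch is out=not, Forward hydraulic pack is out=occurs → at least one input occurs → occurs.
Pitch system unavailable [AND]: Auxiliary pitch battery lost=not, C pitch motor stuck=occurs → not all inputs occur → does not occur.
Converter path inoperative [AND]: Yaw brake down=occurs, Pitch system unavailable=not, Contactor trips=occurs, Redundant brake caliper offline=occurs → not all inputs occur → does not occur.
Wind turbine shutdown fails [OR]: Safety chain down=not, Converter path inoperative=not, C yaw brake is inoperative=not, Safety PLC 2 faulted=not → no input occurs → does not occur.

No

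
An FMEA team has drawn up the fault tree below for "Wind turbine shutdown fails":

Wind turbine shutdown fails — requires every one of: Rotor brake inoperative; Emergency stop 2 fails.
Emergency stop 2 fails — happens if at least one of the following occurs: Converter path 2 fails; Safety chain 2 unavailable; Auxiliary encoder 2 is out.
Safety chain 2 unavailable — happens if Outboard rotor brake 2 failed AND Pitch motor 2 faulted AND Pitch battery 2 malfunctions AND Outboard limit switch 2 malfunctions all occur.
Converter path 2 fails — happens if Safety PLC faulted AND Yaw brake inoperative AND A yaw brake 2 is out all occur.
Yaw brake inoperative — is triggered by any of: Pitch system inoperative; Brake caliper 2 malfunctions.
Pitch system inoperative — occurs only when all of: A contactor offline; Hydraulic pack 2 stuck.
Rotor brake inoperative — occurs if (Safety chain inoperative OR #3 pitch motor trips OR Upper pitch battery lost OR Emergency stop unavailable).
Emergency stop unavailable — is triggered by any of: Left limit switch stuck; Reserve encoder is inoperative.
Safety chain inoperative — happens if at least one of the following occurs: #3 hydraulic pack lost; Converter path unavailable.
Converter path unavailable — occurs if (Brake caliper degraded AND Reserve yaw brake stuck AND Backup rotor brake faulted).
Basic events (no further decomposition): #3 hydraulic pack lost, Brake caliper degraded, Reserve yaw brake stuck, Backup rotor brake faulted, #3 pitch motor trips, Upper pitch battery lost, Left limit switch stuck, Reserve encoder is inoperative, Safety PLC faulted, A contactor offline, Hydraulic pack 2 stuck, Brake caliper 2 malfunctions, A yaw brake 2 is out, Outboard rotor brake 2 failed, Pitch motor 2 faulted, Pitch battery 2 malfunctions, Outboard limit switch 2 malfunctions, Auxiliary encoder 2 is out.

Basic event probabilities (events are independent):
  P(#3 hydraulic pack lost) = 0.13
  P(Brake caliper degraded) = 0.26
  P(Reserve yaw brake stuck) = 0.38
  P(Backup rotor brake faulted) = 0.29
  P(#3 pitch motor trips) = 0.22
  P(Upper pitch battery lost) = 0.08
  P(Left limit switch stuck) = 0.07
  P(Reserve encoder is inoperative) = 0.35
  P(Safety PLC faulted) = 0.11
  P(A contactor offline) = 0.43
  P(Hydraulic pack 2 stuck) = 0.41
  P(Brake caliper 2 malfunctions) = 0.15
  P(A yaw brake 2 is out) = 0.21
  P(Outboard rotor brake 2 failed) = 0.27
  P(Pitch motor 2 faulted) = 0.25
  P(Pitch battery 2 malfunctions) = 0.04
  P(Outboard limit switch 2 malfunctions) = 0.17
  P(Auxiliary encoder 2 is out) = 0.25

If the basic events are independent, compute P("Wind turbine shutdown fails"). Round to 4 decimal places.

0.1619

P(Converter path unavailable) [AND] = 0.26 × 0.38 × 0.29 = 0.028652
P(Safety chain inoperative) [OR] = 1 − (1−0.13) × (1−0.028652) = 0.154927
P(Emergency stop unavailable) [OR] = 1 − (1−0.07) × (1−0.35) = 0.395500
P(Rotor brake inoperative) [OR] = 1 − (1−0.154927) × (1−0.22) × (1−0.08) × (1−0.395500) = 0.633416
P(Pitch system inoperative) [AND] = 0.43 × 0.41 = 0.176300
P(Yaw brake inoperative) [OR] = 1 − (1−0.176300) × (1−0.15) = 0.299855
P(Converter path 2 fails) [AND] = 0.11 × 0.299855 × 0.21 = 0.006927
P(Safety chain 2 unavailable) [AND] = 0.27 × 0.25 × 0.04 × 0.17 = 0.000459
P(Emergency stop 2 fails) [OR] = 1 − (1−0.006927) × (1−0.000459) × (1−0.25) = 0.255537
P(Wind turbine shutdown fails) [AND] = 0.633416 × 0.255537 = 0.161861
Rounded to 4 decimal places: P(Wind turbine shutdown fails) ≈ 0.1619.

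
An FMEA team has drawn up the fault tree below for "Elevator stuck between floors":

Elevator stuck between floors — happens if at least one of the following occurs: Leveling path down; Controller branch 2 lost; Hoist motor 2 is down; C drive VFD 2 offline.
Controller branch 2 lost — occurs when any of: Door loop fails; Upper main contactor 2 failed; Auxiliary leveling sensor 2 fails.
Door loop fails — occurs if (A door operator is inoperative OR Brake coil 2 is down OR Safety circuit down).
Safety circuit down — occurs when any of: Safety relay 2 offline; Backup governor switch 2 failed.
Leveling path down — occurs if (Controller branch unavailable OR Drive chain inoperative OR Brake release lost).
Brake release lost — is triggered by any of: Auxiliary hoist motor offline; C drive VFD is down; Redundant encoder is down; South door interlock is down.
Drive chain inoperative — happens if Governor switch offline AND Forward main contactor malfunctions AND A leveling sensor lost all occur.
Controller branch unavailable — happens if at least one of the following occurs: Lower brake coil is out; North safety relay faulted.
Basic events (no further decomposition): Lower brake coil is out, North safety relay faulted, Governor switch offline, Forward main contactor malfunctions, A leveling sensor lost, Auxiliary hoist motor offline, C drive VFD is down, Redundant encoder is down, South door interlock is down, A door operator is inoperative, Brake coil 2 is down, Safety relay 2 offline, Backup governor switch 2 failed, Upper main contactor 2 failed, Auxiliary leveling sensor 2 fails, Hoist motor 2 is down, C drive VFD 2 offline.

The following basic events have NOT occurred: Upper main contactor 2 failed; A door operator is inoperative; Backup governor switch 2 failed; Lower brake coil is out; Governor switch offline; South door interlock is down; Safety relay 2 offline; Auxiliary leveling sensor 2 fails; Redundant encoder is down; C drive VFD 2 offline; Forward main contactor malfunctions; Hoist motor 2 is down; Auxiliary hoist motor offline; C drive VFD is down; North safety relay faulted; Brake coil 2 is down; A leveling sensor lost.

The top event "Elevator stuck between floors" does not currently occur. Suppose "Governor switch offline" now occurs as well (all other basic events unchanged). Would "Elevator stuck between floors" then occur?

No

Counterfactual: set "Governor switch offline" to occurred.
Controller branch unavailable [OR]: Lower brake coil is out=not, North safety relay faulted=not → no input occurs → does not occur.
Drive chain inoperative [AND]: Governor switch offline=occurs, Forward main contactor malfunctions=not, A leveling sensor lost=not → not all inputs occur → does not occur.
Brake release lost [OR]: Auxiliary hoist motor offline=not, C drive VFD is down=not, Redundant encoder is down=not, South door interlock is down=not → no input occurs → does not occur.
Leveling path down [OR]: Controller branch unavailable=not, Drive chain inoperative=not, Brake release lost=not → no input occurs → does not occur.
Safety circuit down [OR]: Safety relay 2 offline=not, Backup governor switch 2 failed=not → no input occurs → does not occur.
Door loop fails [OR]: A door operator is inoperative=not, Brake coil 2 is down=not, Safety circuit down=not → no input occurs → does not occur.
Controller branch 2 lost [OR]: Door loop fails=not, Upper main contactor 2 failed=not, Auxiliary leveling sensor 2 fails=not → no input occurs → does not occur.
Elevator stuck between floors [OR]: Leveling path down=not, Controller branch 2 lost=not, Hoist motor 2 is down=not, C drive VFD 2 offline=not → no input occurs → does not occur.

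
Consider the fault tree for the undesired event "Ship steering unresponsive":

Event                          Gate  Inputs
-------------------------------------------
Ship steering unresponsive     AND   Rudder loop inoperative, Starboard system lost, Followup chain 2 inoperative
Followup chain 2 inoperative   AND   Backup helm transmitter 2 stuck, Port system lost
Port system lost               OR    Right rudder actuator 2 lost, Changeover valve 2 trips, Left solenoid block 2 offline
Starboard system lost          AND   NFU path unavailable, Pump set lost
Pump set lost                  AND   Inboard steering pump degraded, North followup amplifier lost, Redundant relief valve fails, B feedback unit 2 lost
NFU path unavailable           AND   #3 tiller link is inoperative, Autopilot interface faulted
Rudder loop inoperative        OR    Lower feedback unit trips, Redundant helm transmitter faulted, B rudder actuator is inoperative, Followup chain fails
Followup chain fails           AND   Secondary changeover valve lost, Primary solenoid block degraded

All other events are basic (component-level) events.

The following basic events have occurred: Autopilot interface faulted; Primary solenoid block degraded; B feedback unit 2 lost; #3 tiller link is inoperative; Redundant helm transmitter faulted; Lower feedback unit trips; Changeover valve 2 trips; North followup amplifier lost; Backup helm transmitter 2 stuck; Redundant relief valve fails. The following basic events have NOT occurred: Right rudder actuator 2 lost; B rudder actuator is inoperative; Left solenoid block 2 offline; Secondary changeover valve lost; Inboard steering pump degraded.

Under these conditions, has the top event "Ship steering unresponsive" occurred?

No

Followup chain fails [AND]: Secondary changeover valve lost=not, Primary solenoid block degraded=occurs → not all inputs occur → does not occur.
Rudder loop inoperative [OR]: Lower feedback unit trips=occurs, Redundant helm transmitter faulted=occurs, B rudder actuator is inoperative=not, Followup chain fails=not → at least one input occurs → occurs.
NFU path unavailable [AND]: #3 tiller link is inoperative=occurs, Autopilot interface faulted=occurs → all inputs occur → occurs.
Pump set lost [AND]: Inboard steering pump degraded=not, North followup amplifier lost=occurs, Redundant relief valve fails=occurs, B feedback unit 2 lost=occurs → not all inputs occur → does not occur.
Starboard system lost [AND]: NFU path unavailable=occurs, Pump set lost=not → not all inputs occur → does not occur.
Port system lost [OR]: Right rudder actuator 2 lost=not, Changeover valve 2 trips=occurs, Left solenoid block 2 offline=not → at least one input occurs → occurs.
Followup chain 2 inoperative [AND]: Backup helm transmitter 2 stuck=occurs, Port system lost=occurs → all inputs occur → occurs.
Ship steering unresponsive [AND]: Rudder loop inoperative=occurs, Starboard system lost=not, Followup chain 2 inoperative=occurs → not all inputs occur → does not occur.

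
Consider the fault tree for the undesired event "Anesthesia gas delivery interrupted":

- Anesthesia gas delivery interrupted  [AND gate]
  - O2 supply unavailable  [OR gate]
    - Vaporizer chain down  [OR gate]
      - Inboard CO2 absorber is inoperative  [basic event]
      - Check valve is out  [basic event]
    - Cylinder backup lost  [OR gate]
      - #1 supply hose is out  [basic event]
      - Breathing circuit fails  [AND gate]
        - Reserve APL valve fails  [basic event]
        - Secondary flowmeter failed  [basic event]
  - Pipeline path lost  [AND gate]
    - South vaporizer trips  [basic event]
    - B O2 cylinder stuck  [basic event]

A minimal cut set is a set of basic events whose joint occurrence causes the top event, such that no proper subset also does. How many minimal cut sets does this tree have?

Vaporizer chain down [OR]: union of children's cut sets → 2 cut set(s).
Breathing circuit fails [AND]: one cut set from each child combined → 1 × 1 = 1 cut set(s).
Cylinder backup lost [OR]: union of children's cut sets → 2 cut set(s).
O2 supply unavailable [OR]: union of children's cut sets → 4 cut set(s).
Pipeline path lost [AND]: one cut set from each child combined → 1 × 1 = 1 cut set(s).
Anesthesia gas delivery interrupted [AND]: one cut set from each child combined → 4 × 1 = 4 cut set(s).
Minimal cut sets: {B O2 cylinder stuck, Inboard CO2 absorber is inoperative, South vaporizer trips}; {B O2 cylinder stuck, Check valve is out, South vaporizer trips}; {#1 supply hose is out, B O2 cylinder stuck, South vaporizer trips}; {B O2 cylinder stuck, Reserve APL valve fails, Secondary flowmeter failed, South vaporizer trips}.

4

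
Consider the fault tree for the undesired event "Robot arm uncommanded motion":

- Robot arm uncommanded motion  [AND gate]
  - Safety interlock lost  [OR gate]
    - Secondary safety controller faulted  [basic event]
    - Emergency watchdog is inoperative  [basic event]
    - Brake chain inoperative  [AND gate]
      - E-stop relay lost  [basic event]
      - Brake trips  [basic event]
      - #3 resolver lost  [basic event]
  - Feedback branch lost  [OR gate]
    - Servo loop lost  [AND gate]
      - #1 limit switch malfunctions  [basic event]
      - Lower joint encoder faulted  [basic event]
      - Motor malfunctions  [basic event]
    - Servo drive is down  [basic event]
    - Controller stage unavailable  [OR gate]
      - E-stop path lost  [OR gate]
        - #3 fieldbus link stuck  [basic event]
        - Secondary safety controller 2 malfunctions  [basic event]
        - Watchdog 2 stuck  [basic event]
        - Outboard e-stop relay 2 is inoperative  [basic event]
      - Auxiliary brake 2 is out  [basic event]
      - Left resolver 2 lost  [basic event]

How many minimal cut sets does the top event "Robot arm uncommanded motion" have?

24

Brake chain inoperative [AND]: one cut set from each child combined → 1 × 1 × 1 = 1 cut set(s).
Safety interlock lost [OR]: union of children's cut sets → 3 cut set(s).
Servo loop lost [AND]: one cut set from each child combined → 1 × 1 × 1 = 1 cut set(s).
E-stop path lost [OR]: union of children's cut sets → 4 cut set(s).
Controller stage unavailable [OR]: union of children's cut sets → 6 cut set(s).
Feedback branch lost [OR]: union of children's cut sets → 8 cut set(s).
Robot arm uncommanded motion [AND]: one cut set from each child combined → 3 × 8 = 24 cut set(s).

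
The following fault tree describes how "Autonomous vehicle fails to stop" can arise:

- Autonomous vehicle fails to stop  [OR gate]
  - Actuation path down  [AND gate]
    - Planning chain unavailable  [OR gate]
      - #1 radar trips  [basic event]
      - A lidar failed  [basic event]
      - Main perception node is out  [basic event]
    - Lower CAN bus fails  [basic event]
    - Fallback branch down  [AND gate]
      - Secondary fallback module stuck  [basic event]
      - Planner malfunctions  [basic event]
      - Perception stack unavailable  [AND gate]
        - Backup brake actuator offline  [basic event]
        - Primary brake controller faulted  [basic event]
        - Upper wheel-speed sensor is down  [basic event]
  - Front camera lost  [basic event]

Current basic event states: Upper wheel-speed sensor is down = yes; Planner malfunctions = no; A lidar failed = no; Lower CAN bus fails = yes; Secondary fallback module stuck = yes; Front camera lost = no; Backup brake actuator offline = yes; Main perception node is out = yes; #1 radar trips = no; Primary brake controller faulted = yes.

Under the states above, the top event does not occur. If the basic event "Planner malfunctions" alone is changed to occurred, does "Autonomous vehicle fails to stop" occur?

Counterfactual: set "Planner malfunctions" to occurred.
Planning chain unavailable [OR]: #1 radar trips=not, A lidar failed=not, Main perception node is out=occurs → at least one input occurs → occurs.
Perception stack unavailable [AND]: Backup brake actuator offline=occurs, Primary brake controller faulted=occurs, Upper wheel-speed sensor is down=occurs → all inputs occur → occurs.
Fallback branch down [AND]: Secondary fallback module stuck=occurs, Planner malfunctions=occurs, Perception stack unavailable=occurs → all inputs occur → occurs.
Actuation path down [AND]: Planning chain unavailable=occurs, Lower CAN bus fails=occurs, Fallback branch down=occurs → all inputs occur → occurs.
Autonomous vehicle fails to stop [OR]: Actuation path down=occurs, Front camera lost=not → at least one input occurs → occurs.

Yes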